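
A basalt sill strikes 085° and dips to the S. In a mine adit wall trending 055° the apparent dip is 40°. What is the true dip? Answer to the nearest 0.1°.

The section is 30° from the strike.
tan δ = tan α / sin β = tan 40° / sin 30° = 0.8391 / 0.5000 = 1.6782
δ = arctan(1.6782) = 59.21°

59.2°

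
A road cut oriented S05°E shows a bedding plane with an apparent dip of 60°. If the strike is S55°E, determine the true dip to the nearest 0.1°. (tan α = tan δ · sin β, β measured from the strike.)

The section is 50° from the strike.
tan δ = tan α / sin β = tan 60° / sin 50° = 1.7321 / 0.7660 = 2.2610
δ = arctan(2.2610) = 66.14°

66.1°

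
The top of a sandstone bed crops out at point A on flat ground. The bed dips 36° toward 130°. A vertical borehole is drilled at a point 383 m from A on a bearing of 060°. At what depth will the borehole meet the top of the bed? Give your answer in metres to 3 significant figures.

95.2 m

The hole lies 70° from the dip direction, so the down-dip offset is 383 × cos 70° = 130.99 m.
Depth = down-dip offset × tan(dip) = 130.99 × tan 36° = 130.99 × 0.7265
Depth = 95.17 m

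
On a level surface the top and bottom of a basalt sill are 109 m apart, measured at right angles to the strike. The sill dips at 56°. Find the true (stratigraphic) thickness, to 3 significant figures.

True thickness t = w · sin(dip) = 109 × sin 56°
t = 109 × 0.8290 = 90.365 m

90.4 m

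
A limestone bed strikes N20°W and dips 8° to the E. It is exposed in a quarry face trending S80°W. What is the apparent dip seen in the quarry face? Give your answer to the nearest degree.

The strike is N20°W and the section trends S80°W; the acute angle between them is β = 80°.
tan(apparent dip) = tan 8° · sin 80° = 0.1384
apparent dip = arctan 0.1384 = 7.88°

8°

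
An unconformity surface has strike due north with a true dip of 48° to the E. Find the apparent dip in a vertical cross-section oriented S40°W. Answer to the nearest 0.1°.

The section lies 40° from the strike.
tan α = tan 48° × sin 40° = 1.1106 × 0.6428 = 0.7139
α = arctan(0.7139) = 35.52°

35.5°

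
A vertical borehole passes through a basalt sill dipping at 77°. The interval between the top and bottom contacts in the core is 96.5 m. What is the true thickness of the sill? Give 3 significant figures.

True thickness t = h · cos(dip) = 96.5 × cos 77°
t = 96.5 × 0.2250 = 21.708 m

21.7 m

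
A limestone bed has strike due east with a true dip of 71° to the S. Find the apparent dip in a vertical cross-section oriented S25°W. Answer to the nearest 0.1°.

69.2°

The section lies 65° from the strike.
tan(apparent dip) = tan 71° · sin 65° = 2.6321
apparent dip = arctan 2.6321 = 69.20°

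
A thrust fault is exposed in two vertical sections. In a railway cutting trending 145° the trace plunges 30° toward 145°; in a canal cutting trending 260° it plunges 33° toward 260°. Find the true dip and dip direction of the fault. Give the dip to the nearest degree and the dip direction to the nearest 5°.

true dip 49°, dip direction 205°

Represent each trace as a vector plunging at its apparent dip toward its trend (east-north-up frame): v₁ = (0.497, -0.709, -0.500), v₂ = (-0.826, -0.146, -0.545).
The plane normal is n = v₁ × v₂ ∝ (-0.314, -0.684, 0.658).
tan δ = √(n_x²+n_y²)/n_z = 0.752/0.658, so δ = 48.8°.
Dip direction = atan2(-0.314, -0.684) = 205° (azimuth of n's horizontal projection).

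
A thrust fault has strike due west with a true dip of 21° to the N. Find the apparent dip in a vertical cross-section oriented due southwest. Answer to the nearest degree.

15°

Angle between strike (due west) and section (due southwest): β = 45°.
tan α = tan 21° × sin 45° = 0.3839 × 0.7071 = 0.2714
α = arctan(0.2714) = 15.19°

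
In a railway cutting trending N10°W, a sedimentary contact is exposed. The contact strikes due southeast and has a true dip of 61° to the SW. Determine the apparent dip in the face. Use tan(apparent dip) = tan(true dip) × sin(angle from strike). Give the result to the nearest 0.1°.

46.0°

Angle between strike (due southeast) and section (N10°W): β = 35°.
tan α = tan 61° × sin 35° = 1.8040 × 0.5736 = 1.0348
apparent dip = arctan 1.0348 = 45.98°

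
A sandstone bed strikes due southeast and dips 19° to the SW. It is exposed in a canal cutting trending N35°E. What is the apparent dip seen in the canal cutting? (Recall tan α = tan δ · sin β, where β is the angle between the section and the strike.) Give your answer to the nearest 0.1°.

The strike is due southeast and the section trends N35°E; the acute angle between them is β = 80°.
tan α = tan 19° × sin 80° = 0.3443 × 0.9848 = 0.3391
apparent dip = arctan 0.3391 = 18.73°

18.7°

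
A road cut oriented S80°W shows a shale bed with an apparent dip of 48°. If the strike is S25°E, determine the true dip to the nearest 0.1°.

β = acute angle between strike S25°E and section S80°W = 75°.
tan(true dip) = tan 48° / sin 75° = 1.1498
true dip = arctan 1.1498 = 48.99°

49.0°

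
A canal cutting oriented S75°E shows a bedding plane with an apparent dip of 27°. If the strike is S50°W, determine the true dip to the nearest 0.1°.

β = acute angle between strike S50°W and section S75°E = 55°.
tan δ = tan α / sin β = tan 27° / sin 55° = 0.5095 / 0.8192 = 0.6220
true dip = arctan 0.6220 = 31.88°

31.9°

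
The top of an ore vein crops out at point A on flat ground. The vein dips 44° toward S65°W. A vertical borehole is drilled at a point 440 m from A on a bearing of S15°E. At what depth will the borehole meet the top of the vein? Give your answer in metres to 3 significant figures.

The hole lies 80° from the dip direction, so the down-dip offset is 440 × cos 80° = 76.41 m.
Depth = down-dip offset × tan(dip) = 76.41 × tan 44° = 76.41 × 0.9657
Depth = 73.78 m

73.8 m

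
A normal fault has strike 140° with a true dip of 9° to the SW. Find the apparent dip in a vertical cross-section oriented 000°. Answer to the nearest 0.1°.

The strike is 140° and the section trends 000°; the acute angle between them is β = 40°.
tan α = tan 9° × sin 40° = 0.1584 × 0.6428 = 0.1018
α = arctan(0.1018) = 5.81°

5.8°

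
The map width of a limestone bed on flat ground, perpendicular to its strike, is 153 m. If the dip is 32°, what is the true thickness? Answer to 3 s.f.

81.1 m

True thickness t = w · sin(dip) = 153 × sin 32°
t = 153 × 0.5299 = 81.078 m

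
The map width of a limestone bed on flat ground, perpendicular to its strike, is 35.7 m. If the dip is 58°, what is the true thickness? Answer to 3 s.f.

True thickness t = w · sin(dip) = 35.7 × sin 58°
t = 35.7 × 0.8480 = 30.275 m

30.3 m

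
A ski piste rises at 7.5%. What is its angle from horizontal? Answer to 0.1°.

tan θ = 7.5/100 = 0.0750
θ = arctan(0.0750) = 4.29°

4.3°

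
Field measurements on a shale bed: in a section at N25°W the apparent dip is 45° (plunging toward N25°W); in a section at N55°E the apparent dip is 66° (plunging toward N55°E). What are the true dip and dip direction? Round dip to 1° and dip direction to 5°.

Each apparent-dip line lies in the plane. As unit vectors (x east, y north, z up), v₁ plunges 45°→N25°W and v₂ plunges 66°→N55°E.
The plane normal is n = v₁ × v₂ ∝ (0.420, 0.509, 0.283).
True dip = arccos(n_z / |n|) = arccos(0.3944) = 66.8°.
Dip direction = azimuth of (n_x, n_y) = atan2(0.420, 0.509) = 40°.

true dip 67°, dip direction 040°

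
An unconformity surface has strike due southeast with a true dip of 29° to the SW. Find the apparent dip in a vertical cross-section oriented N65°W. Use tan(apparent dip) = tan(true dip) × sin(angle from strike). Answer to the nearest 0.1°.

10.7°

The section lies 20° from the strike.
tan(apparent dip) = tan 29° · sin 20° = 0.1896
α = arctan(0.1896) = 10.74°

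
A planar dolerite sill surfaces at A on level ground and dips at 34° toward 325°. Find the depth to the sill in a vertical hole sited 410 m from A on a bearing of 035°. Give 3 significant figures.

94.6 m

The hole lies 70° from the dip direction, so the down-dip offset is 410 × cos 70° = 140.23 m.
Depth = down-dip offset × tan(dip) = 140.23 × tan 34° = 140.23 × 0.6745
Depth = 94.59 m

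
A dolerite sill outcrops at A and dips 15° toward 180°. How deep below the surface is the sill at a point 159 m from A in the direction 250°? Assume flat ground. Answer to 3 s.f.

14.6 m

The hole lies 70° from the dip direction, so the down-dip offset is 159 × cos 70° = 54.38 m.
Depth = down-dip offset × tan(dip) = 54.38 × tan 15° = 54.38 × 0.2679
Depth = 14.57 m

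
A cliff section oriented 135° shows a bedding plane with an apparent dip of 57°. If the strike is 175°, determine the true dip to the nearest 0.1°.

β = acute angle between strike 175° and section 135° = 40°.
tan(true dip) = tan 57° / sin 40° = 2.3956
δ = arctan(2.3956) = 67.34°

67.3°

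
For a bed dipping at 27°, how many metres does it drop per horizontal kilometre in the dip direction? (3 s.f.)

510 m

drop per km = 1000 × tan 27° = 1000 × 0.5095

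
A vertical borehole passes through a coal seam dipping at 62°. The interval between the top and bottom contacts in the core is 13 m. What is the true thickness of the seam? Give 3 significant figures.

6.10 m

True thickness t = h · cos(dip) = 13 × cos 62°
t = 13 × 0.4695 = 6.103 m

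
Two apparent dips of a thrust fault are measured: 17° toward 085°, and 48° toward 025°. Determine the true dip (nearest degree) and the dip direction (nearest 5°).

Represent each trace as a vector plunging at its apparent dip toward its trend (east-north-up frame): v₁ = (0.953, 0.083, -0.292), v₂ = (0.283, 0.606, -0.743).
n = v₁ × v₂ = (0.115, 0.625, 0.554) (taken with n_z > 0).
tan δ = √(n_x²+n_y²)/n_z = 0.636/0.554, so δ = 48.9°.
Dip direction = atan2(0.115, 0.625) = 10° (azimuth of n's horizontal projection).

true dip 49°, dip direction 010°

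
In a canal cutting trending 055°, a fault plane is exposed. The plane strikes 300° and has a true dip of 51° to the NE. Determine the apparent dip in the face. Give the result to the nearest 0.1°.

The strike is 300° and the section trends 055°; the acute angle between them is β = 65°.
tan(apparent dip) = tan 51° · sin 65° = 1.1192
apparent dip = arctan 1.1192 = 48.22°

48.2°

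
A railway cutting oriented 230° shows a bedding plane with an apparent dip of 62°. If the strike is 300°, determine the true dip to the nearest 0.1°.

β = acute angle between strike 300° and section 230° = 70°.
tan δ = tan α / sin β = tan 62° / sin 70° = 1.8807 / 0.9397 = 2.0014
true dip = arctan 2.0014 = 63.45°

63.5°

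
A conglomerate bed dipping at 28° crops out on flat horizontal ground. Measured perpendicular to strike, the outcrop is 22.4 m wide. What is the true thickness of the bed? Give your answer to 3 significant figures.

10.5 m

True thickness t = w · sin(dip) = 22.4 × sin 28°
t = 22.4 × 0.4695 = 10.516 m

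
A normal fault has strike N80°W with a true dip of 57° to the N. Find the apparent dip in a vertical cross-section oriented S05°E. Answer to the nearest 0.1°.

The section lies 75° from the strike.
tan(apparent dip) = tan 57° · sin 75° = 1.4874
apparent dip = arctan 1.4874 = 56.09°

56.1°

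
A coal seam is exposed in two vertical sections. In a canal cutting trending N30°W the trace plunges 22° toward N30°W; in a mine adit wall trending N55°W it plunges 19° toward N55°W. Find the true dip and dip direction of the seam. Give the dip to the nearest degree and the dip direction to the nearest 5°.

The two traces are lines in the plane: v₁ = (sin 330°·cos 22°, cos 330°·cos 22°, −sin 22°), v₂ = (sin 305°·cos 19°, cos 305°·cos 19°, −sin 19°).
n = v₁ × v₂ = (-0.058, 0.139, 0.370) (taken with n_z > 0).
tan δ = √(n_x²+n_y²)/n_z = 0.151/0.370, so δ = 22.2°.
Dip direction = atan2(-0.058, 0.139) = 337° (azimuth of n's horizontal projection).

true dip 22°, dip direction 335°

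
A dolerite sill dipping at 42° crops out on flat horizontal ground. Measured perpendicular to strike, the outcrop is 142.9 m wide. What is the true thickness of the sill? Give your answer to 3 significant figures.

True thickness t = w · sin(dip) = 142.9 × sin 42°
t = 142.9 × 0.6691 = 95.619 m

95.6 m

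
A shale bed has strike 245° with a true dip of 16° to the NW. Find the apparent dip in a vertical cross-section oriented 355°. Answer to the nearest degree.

15°

The strike is 245° and the section trends 355°; the acute angle between them is β = 70°.
tan(apparent dip) = tan 16° · sin 70° = 0.2695
α = arctan(0.2695) = 15.08°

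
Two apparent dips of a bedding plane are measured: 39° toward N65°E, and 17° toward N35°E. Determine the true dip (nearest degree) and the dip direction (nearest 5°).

Each apparent-dip line lies in the plane. As unit vectors (x east, y north, z up), v₁ plunges 39°→N65°E and v₂ plunges 17°→N35°E.
Cross product v₁ × v₂ gives the pole to the plane: n ∝ (0.397, -0.139, 0.372).
tan δ = √(n_x²+n_y²)/n_z = 0.421/0.372, so δ = 48.5°.
Dip direction = atan2(0.397, -0.139) = 109° (azimuth of n's horizontal projection).

true dip 49°, dip direction 110°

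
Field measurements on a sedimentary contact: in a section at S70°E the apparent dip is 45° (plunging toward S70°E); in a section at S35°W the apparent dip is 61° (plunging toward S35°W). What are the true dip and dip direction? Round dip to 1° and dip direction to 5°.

The two traces are lines in the plane: v₁ = (sin 110°·cos 45°, cos 110°·cos 45°, −sin 45°), v₂ = (sin 215°·cos 61°, cos 215°·cos 61°, −sin 61°).
The plane normal is n = v₁ × v₂ ∝ (0.069, -0.778, 0.331).
Dip δ = arctan(|n_h|/n_z) = arctan(0.781/0.331) = 67.0°.
Dip direction = azimuth of (n_x, n_y) = atan2(0.069, -0.778) = 175°.

true dip 67°, dip direction 175°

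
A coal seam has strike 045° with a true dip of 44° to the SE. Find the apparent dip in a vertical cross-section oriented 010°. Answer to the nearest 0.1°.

29.0°

The strike is 045° and the section trends 010°; the acute angle between them is β = 35°.
tan α = tan 44° × sin 35° = 0.9657 × 0.5736 = 0.5539
apparent dip = arctan 0.5539 = 28.98°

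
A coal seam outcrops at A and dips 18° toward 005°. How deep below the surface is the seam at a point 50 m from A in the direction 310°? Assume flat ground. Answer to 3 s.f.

9.32 m

The hole lies 55° from the dip direction, so the down-dip offset is 50 × cos 55° = 28.68 m.
Depth = down-dip offset × tan(dip) = 28.68 × tan 18° = 28.68 × 0.3249
Depth = 9.32 m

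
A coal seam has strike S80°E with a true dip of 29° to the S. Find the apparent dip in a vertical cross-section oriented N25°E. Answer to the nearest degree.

28°

The section lies 75° from the strike.
tan α = tan 29° × sin 75° = 0.5543 × 0.9659 = 0.5354
α = arctan(0.5354) = 28.17°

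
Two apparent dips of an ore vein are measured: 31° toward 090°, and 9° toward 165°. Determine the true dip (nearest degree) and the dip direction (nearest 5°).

Represent each trace as a vector plunging at its apparent dip toward its trend (east-north-up frame): v₁ = (0.857, 0.000, -0.515), v₂ = (0.256, -0.954, -0.156).
Cross product v₁ × v₂ gives the pole to the plane: n ∝ (0.491, -0.002, 0.818).
Dip δ = arctan(|n_h|/n_z) = arctan(0.491/0.818) = 31.0°.
The horizontal component of n points toward azimuth atan2(n_x, n_y) = 90°, the dip direction.

true dip 31°, dip direction 090°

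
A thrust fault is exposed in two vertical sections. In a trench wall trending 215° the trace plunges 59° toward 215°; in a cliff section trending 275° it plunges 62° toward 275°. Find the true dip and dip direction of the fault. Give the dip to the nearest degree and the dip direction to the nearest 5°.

true dip 64°, dip direction 250°

Each apparent-dip line lies in the plane. As unit vectors (x east, y north, z up), v₁ plunges 59°→215° and v₂ plunges 62°→275°.
n = v₁ × v₂ = (-0.408, -0.140, 0.209) (taken with n_z > 0).
tan δ = √(n_x²+n_y²)/n_z = 0.431/0.209, so δ = 64.1°.
The horizontal component of n points toward azimuth atan2(n_x, n_y) = 251°, the dip direction.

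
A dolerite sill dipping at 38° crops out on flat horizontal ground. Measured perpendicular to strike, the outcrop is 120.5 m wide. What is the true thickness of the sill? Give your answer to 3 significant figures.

True thickness t = w · sin(dip) = 120.5 × sin 38°
t = 120.5 × 0.6157 = 74.187 m

74.2 m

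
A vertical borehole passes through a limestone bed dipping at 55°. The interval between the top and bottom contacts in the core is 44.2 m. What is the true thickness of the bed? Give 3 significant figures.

25.4 m

True thickness t = h · cos(dip) = 44.2 × cos 55°
t = 44.2 × 0.5736 = 25.352 m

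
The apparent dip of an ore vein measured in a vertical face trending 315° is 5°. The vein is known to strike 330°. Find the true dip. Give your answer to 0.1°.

18.7°

The section is 15° from the strike.
tan(true dip) = tan 5° / sin 15° = 0.3380
δ = arctan(0.3380) = 18.68°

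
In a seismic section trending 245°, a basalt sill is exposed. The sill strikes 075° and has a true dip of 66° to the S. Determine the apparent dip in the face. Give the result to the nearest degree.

The strike is 075° and the section trends 245°; the acute angle between them is β = 10°.
tan(apparent dip) = tan 66° · sin 10° = 0.3900
apparent dip = arctan 0.3900 = 21.31°

21°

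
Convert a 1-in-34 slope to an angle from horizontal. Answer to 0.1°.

tan θ = 1/34 = 0.0294
θ = arctan(0.0294) = 1.68°

1.7°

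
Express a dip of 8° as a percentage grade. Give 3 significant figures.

grade % = 100 × tan 8° = 100 × 0.1405

14.1%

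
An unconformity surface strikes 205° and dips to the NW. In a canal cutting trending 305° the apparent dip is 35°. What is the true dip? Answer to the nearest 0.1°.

35.4°

The section is 80° from the strike.
tan(true dip) = tan 35° / sin 80° = 0.7110
δ = arctan(0.7110) = 35.41°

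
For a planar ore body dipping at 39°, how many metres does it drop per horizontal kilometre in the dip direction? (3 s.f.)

810 m

drop per km = 1000 × tan 39° = 1000 × 0.8098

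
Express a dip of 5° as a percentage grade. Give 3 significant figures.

8.75%

grade % = 100 × tan 5° = 100 × 0.0875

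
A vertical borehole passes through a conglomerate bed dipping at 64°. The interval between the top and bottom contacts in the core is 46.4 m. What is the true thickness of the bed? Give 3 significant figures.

True thickness t = h · cos(dip) = 46.4 × cos 64°
t = 46.4 × 0.4384 = 20.340 m

20.3 m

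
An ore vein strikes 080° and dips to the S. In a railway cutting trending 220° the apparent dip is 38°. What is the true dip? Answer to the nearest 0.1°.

50.6°

β = acute angle between strike 080° and section 220° = 40°.
tan(true dip) = tan 38° / sin 40° = 1.2155
true dip = arctan 1.2155 = 50.55°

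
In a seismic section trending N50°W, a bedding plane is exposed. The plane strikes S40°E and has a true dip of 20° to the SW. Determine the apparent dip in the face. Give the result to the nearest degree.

4°

The section lies 10° from the strike.
tan α = tan 20° × sin 10° = 0.3640 × 0.1736 = 0.0632
α = arctan(0.0632) = 3.62°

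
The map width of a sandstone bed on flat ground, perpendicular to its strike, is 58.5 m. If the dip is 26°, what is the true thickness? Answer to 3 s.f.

25.6 m

True thickness t = w · sin(dip) = 58.5 × sin 26°
t = 58.5 × 0.4384 = 25.645 m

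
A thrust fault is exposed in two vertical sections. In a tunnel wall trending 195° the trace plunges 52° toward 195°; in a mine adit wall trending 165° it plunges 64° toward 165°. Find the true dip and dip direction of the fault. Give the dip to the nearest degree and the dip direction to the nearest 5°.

true dip 66°, dip direction 140°

The two traces are lines in the plane: v₁ = (sin 195°·cos 52°, cos 195°·cos 52°, −sin 52°), v₂ = (sin 165°·cos 64°, cos 165°·cos 64°, −sin 64°).
n = v₁ × v₂ = (0.201, -0.233, 0.135) (taken with n_z > 0).
True dip = arccos(n_z / |n|) = arccos(0.4020) = 66.3°.
The horizontal component of n points toward azimuth atan2(n_x, n_y) = 139°, the dip direction.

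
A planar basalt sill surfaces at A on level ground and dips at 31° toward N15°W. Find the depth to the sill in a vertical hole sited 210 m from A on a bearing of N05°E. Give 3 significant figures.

119 m

The hole lies 20° from the dip direction, so the down-dip offset is 210 × cos 20° = 197.34 m.
Depth = down-dip offset × tan(dip) = 197.34 × tan 31° = 197.34 × 0.6009
Depth = 118.57 m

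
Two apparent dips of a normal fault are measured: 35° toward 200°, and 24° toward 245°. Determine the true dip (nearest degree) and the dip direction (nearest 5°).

true dip 35°, dip direction 195°

Each apparent-dip line lies in the plane. As unit vectors (x east, y north, z up), v₁ plunges 35°→200° and v₂ plunges 24°→245°.
n = v₁ × v₂ = (-0.092, -0.361, 0.529) (taken with n_z > 0).
Dip δ = arctan(|n_h|/n_z) = arctan(0.372/0.529) = 35.1°.
The horizontal component of n points toward azimuth atan2(n_x, n_y) = 194°, the dip direction.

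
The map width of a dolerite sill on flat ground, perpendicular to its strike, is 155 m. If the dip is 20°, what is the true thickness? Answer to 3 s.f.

True thickness t = w · sin(dip) = 155 × sin 20°
t = 155 × 0.3420 = 53.013 m

53.0 m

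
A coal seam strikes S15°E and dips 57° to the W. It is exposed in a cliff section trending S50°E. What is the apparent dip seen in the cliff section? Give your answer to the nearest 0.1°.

The strike is S15°E and the section trends S50°E; the acute angle between them is β = 35°.
tan(apparent dip) = tan 57° · sin 35° = 0.8832
α = arctan(0.8832) = 41.45°

41.5°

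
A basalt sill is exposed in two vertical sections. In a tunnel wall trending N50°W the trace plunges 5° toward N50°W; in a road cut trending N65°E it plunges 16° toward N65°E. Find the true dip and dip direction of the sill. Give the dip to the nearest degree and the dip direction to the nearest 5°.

The two traces are lines in the plane: v₁ = (sin 310°·cos 5°, cos 310°·cos 5°, −sin 5°), v₂ = (sin 65°·cos 16°, cos 65°·cos 16°, −sin 16°).
The plane normal is n = v₁ × v₂ ∝ (0.141, 0.286, 0.868).
Dip δ = arctan(|n_h|/n_z) = arctan(0.319/0.868) = 20.2°.
Dip direction = atan2(0.141, 0.286) = 26° (azimuth of n's horizontal projection).

true dip 20°, dip direction 025°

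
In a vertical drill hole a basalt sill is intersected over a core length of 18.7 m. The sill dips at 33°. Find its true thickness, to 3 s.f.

15.7 m

True thickness t = h · cos(dip) = 18.7 × cos 33°
t = 18.7 × 0.8387 = 15.683 m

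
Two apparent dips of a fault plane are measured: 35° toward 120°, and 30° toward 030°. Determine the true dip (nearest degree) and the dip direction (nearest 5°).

true dip 42°, dip direction 080°

Represent each trace as a vector plunging at its apparent dip toward its trend (east-north-up frame): v₁ = (0.709, -0.410, -0.574), v₂ = (0.433, 0.750, -0.500).
n = v₁ × v₂ = (0.635, 0.106, 0.709) (taken with n_z > 0).
Dip δ = arctan(|n_h|/n_z) = arctan(0.644/0.709) = 42.2°.
The horizontal component of n points toward azimuth atan2(n_x, n_y) = 80°, the dip direction.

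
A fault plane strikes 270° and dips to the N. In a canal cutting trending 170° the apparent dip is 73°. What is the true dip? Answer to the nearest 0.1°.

73.2°

β = acute angle between strike 270° and section 170° = 80°.
tan δ = tan α / sin β = tan 73° / sin 80° = 3.2709 / 0.9848 = 3.3213
true dip = arctan 3.3213 = 73.24°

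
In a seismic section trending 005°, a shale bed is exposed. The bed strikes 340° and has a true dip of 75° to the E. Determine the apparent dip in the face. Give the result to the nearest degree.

58°

The strike is 340° and the section trends 005°; the acute angle between them is β = 25°.
tan α = tan 75° × sin 25° = 3.7321 × 0.4226 = 1.5772
apparent dip = arctan 1.5772 = 57.62°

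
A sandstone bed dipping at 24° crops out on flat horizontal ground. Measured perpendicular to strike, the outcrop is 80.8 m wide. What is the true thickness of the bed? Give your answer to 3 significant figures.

32.9 m

True thickness t = w · sin(dip) = 80.8 × sin 24°
t = 80.8 × 0.4067 = 32.864 m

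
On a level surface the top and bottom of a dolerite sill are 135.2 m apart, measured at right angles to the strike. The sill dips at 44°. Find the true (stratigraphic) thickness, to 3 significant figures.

True thickness t = w · sin(dip) = 135.2 × sin 44°
t = 135.2 × 0.6947 = 93.918 m

93.9 m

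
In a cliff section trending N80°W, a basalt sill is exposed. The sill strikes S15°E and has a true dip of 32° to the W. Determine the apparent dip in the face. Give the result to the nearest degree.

30°

Angle between strike (S15°E) and section (N80°W): β = 65°.
tan α = tan 32° × sin 65° = 0.6249 × 0.9063 = 0.5663
apparent dip = arctan 0.5663 = 29.52°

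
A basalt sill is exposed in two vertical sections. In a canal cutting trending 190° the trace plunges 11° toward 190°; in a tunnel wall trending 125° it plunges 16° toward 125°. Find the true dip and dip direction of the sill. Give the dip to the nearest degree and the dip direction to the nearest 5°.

true dip 17°, dip direction 140°

The two traces are lines in the plane: v₁ = (sin 190°·cos 11°, cos 190°·cos 11°, −sin 11°), v₂ = (sin 125°·cos 16°, cos 125°·cos 16°, −sin 16°).
The plane normal is n = v₁ × v₂ ∝ (0.161, -0.197, 0.855).
True dip = arccos(n_z / |n|) = arccos(0.9584) = 16.6°.
Dip direction = azimuth of (n_x, n_y) = atan2(0.161, -0.197) = 141°.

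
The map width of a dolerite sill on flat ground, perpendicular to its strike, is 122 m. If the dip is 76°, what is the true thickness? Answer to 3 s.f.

118 m

True thickness t = w · sin(dip) = 122 × sin 76°
t = 122 × 0.9703 = 118.376 m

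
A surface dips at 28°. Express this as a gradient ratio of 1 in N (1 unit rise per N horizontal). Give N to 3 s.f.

1 : N means tan θ = 1/N, so N = 1/tan 28° = 1/0.5317

1 in 1.88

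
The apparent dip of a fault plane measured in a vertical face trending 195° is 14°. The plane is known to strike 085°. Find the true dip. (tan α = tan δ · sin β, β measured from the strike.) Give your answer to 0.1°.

14.9°

β = acute angle between strike 085° and section 195° = 70°.
tan(true dip) = tan 14° / sin 70° = 0.2653
true dip = arctan 0.2653 = 14.86°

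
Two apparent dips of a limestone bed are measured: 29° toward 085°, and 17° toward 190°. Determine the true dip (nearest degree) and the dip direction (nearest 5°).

Represent each trace as a vector plunging at its apparent dip toward its trend (east-north-up frame): v₁ = (0.871, 0.076, -0.485), v₂ = (-0.166, -0.942, -0.292).
The plane normal is n = v₁ × v₂ ∝ (0.479, -0.335, 0.808).
True dip = arccos(n_z / |n|) = arccos(0.8102) = 35.9°.
Dip direction = azimuth of (n_x, n_y) = atan2(0.479, -0.335) = 125°.

true dip 36°, dip direction 125°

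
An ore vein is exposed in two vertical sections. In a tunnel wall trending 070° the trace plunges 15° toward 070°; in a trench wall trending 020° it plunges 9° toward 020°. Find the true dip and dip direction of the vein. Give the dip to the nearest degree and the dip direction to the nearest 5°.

The two traces are lines in the plane: v₁ = (sin 70°·cos 15°, cos 70°·cos 15°, −sin 15°), v₂ = (sin 20°·cos 9°, cos 20°·cos 9°, −sin 9°).
n = v₁ × v₂ = (0.189, 0.055, 0.731) (taken with n_z > 0).
True dip = arccos(n_z / |n|) = arccos(0.9658) = 15.0°.
The horizontal component of n points toward azimuth atan2(n_x, n_y) = 74°, the dip direction.

true dip 15°, dip direction 075°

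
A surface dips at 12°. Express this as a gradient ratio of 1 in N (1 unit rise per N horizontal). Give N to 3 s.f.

1 : N means tan θ = 1/N, so N = 1/tan 12° = 1/0.2126

1 in 4.70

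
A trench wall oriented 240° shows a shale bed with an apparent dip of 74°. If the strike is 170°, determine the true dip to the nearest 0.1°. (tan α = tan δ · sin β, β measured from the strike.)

The section is 70° from the strike.
tan δ = tan α / sin β = tan 74° / sin 70° = 3.4874 / 0.9397 = 3.7112
δ = arctan(3.7112) = 74.92°

74.9°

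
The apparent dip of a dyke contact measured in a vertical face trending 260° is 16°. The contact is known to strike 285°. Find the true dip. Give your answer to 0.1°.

β = acute angle between strike 285° and section 260° = 25°.
tan δ = tan α / sin β = tan 16° / sin 25° = 0.2867 / 0.4226 = 0.6785
true dip = arctan 0.6785 = 34.16°

34.2°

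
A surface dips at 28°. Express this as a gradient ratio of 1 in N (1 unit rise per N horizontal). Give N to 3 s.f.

1 in 1.88

1 : N means tan θ = 1/N, so N = 1/tan 28° = 1/0.5317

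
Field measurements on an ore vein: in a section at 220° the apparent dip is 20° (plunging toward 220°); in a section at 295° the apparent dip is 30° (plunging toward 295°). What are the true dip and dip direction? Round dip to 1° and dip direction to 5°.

Each apparent-dip line lies in the plane. As unit vectors (x east, y north, z up), v₁ plunges 20°→220° and v₂ plunges 30°→295°.
The plane normal is n = v₁ × v₂ ∝ (-0.485, 0.034, 0.786).
Dip δ = arctan(|n_h|/n_z) = arctan(0.486/0.786) = 31.7°.
Dip direction = azimuth of (n_x, n_y) = atan2(-0.485, 0.034) = 274°.

true dip 32°, dip direction 275°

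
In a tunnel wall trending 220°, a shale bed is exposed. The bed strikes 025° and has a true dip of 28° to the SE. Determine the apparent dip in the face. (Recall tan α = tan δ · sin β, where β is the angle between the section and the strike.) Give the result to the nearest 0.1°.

7.8°

Angle between strike (025°) and section (220°): β = 15°.
tan(apparent dip) = tan 28° · sin 15° = 0.1376
α = arctan(0.1376) = 7.84°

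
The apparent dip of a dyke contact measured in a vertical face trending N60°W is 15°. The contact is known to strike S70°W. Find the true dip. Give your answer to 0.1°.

The section is 50° from the strike.
tan(true dip) = tan 15° / sin 50° = 0.3498
true dip = arctan 0.3498 = 19.28°

19.3°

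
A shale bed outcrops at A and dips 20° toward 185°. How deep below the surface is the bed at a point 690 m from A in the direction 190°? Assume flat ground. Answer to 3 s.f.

250 m

The hole lies 5° from the dip direction, so the down-dip offset is 690 × cos 5° = 687.37 m.
Depth = down-dip offset × tan(dip) = 687.37 × tan 20° = 687.37 × 0.3640
Depth = 250.18 m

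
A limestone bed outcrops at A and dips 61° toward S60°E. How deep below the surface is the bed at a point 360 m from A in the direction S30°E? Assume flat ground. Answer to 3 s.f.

The hole lies 30° from the dip direction, so the down-dip offset is 360 × cos 30° = 311.77 m.
Depth = down-dip offset × tan(dip) = 311.77 × tan 61° = 311.77 × 1.8040
Depth = 562.45 m

562 m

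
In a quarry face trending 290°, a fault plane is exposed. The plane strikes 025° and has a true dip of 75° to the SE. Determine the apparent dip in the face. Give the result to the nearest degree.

The strike is 025° and the section trends 290°; the acute angle between them is β = 85°.
tan α = tan 75° × sin 85° = 3.7321 × 0.9962 = 3.7178
apparent dip = arctan 3.7178 = 74.95°

75°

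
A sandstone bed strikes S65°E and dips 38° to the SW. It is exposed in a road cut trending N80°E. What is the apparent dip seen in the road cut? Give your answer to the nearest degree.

24°

The section lies 35° from the strike.
tan α = tan 38° × sin 35° = 0.7813 × 0.5736 = 0.4481
apparent dip = arctan 0.4481 = 24.14°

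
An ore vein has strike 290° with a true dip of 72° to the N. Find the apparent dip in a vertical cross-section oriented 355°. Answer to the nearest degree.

The strike is 290° and the section trends 355°; the acute angle between them is β = 65°.
tan(apparent dip) = tan 72° · sin 65° = 2.7893
apparent dip = arctan 2.7893 = 70.28°

70°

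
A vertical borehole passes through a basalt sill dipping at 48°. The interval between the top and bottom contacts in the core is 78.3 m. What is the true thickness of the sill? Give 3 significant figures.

True thickness t = h · cos(dip) = 78.3 × cos 48°
t = 78.3 × 0.6691 = 52.393 m

52.4 m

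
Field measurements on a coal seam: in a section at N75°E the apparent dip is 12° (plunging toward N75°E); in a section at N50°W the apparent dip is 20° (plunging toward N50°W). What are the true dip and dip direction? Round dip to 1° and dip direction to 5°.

Represent each trace as a vector plunging at its apparent dip toward its trend (east-north-up frame): v₁ = (0.945, 0.253, -0.208), v₂ = (-0.720, 0.604, -0.342).
The plane normal is n = v₁ × v₂ ∝ (0.039, 0.473, 0.753).
True dip = arccos(n_z / |n|) = arccos(0.8461) = 32.2°.
Dip direction = atan2(0.039, 0.473) = 5° (azimuth of n's horizontal projection).

true dip 32°, dip direction 005°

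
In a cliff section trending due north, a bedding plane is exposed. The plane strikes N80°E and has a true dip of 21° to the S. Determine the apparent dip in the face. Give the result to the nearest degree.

21°

The section lies 80° from the strike.
tan α = tan 21° × sin 80° = 0.3839 × 0.9848 = 0.3780
apparent dip = arctan 0.3780 = 20.71°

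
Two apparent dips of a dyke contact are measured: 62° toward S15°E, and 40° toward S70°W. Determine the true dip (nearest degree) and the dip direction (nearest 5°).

true dip 63°, dip direction 185°

The two traces are lines in the plane: v₁ = (sin 165°·cos 62°, cos 165°·cos 62°, −sin 62°), v₂ = (sin 250°·cos 40°, cos 250°·cos 40°, −sin 40°).
The plane normal is n = v₁ × v₂ ∝ (-0.060, -0.714, 0.358).
tan δ = √(n_x²+n_y²)/n_z = 0.716/0.358, so δ = 63.4°.
Dip direction = azimuth of (n_x, n_y) = atan2(-0.060, -0.714) = 185°.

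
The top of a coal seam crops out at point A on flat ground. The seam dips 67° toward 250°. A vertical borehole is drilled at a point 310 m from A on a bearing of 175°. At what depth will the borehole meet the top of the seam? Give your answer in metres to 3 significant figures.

The hole lies 75° from the dip direction, so the down-dip offset is 310 × cos 75° = 80.23 m.
Depth = down-dip offset × tan(dip) = 80.23 × tan 67° = 80.23 × 2.3559
Depth = 189.02 m

189 m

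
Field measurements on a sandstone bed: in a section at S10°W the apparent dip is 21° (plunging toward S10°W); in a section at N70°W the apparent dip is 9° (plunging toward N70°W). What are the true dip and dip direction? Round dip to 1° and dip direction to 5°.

The two traces are lines in the plane: v₁ = (sin 190°·cos 21°, cos 190°·cos 21°, −sin 21°), v₂ = (sin 290°·cos 9°, cos 290°·cos 9°, −sin 9°).
The plane normal is n = v₁ × v₂ ∝ (-0.265, -0.307, 0.908).
True dip = arccos(n_z / |n|) = arccos(0.9130) = 24.1°.
Dip direction = atan2(-0.265, -0.307) = 221° (azimuth of n's horizontal projection).

true dip 24°, dip direction 220°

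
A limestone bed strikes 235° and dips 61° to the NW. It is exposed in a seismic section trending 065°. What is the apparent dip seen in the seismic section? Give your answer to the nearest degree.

The strike is 235° and the section trends 065°; the acute angle between them is β = 10°.
tan(apparent dip) = tan 61° · sin 10° = 0.3133
α = arctan(0.3133) = 17.39°

17°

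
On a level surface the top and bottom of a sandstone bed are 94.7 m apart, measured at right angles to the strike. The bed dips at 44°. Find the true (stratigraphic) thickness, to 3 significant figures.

65.8 m

True thickness t = w · sin(dip) = 94.7 × sin 44°
t = 94.7 × 0.6947 = 65.784 m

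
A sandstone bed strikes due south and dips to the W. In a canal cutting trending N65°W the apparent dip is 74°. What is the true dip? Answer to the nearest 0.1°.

75.4°

β = acute angle between strike due south and section N65°W = 65°.
tan(true dip) = tan 74° / sin 65° = 3.8479
δ = arctan(3.8479) = 75.43°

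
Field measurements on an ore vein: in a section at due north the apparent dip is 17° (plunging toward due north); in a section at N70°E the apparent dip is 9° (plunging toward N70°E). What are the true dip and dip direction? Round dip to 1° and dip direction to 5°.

true dip 17°, dip direction 010°

Represent each trace as a vector plunging at its apparent dip toward its trend (east-north-up frame): v₁ = (0.000, 0.956, -0.292), v₂ = (0.928, 0.338, -0.156).
The plane normal is n = v₁ × v₂ ∝ (0.051, 0.271, 0.888).
tan δ = √(n_x²+n_y²)/n_z = 0.276/0.888, so δ = 17.3°.
The horizontal component of n points toward azimuth atan2(n_x, n_y) = 11°, the dip direction.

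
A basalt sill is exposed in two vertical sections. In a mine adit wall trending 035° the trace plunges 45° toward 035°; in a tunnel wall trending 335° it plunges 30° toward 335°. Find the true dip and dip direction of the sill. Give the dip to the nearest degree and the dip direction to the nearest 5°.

true dip 45°, dip direction 030°

Represent each trace as a vector plunging at its apparent dip toward its trend (east-north-up frame): v₁ = (0.406, 0.579, -0.707), v₂ = (-0.366, 0.785, -0.500).
The plane normal is n = v₁ × v₂ ∝ (0.265, 0.462, 0.530).
Dip δ = arctan(|n_h|/n_z) = arctan(0.532/0.530) = 45.1°.
The horizontal component of n points toward azimuth atan2(n_x, n_y) = 30°, the dip direction.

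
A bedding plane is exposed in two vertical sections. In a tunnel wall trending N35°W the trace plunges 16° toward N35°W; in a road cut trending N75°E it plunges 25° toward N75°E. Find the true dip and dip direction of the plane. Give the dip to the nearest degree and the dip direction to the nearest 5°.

Each apparent-dip line lies in the plane. As unit vectors (x east, y north, z up), v₁ plunges 16°→N35°W and v₂ plunges 25°→N75°E.
The plane normal is n = v₁ × v₂ ∝ (0.268, 0.474, 0.819).
tan δ = √(n_x²+n_y²)/n_z = 0.545/0.819, so δ = 33.6°.
Dip direction = atan2(0.268, 0.474) = 29° (azimuth of n's horizontal projection).

true dip 34°, dip direction 030°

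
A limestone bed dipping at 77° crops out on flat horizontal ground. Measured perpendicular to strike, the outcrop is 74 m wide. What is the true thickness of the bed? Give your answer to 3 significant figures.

True thickness t = w · sin(dip) = 74 × sin 77°
t = 74 × 0.9744 = 72.103 m

72.1 m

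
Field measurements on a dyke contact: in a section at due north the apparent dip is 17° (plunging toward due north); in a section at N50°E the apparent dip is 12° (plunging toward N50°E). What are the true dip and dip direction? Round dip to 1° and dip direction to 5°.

true dip 17°, dip direction 005°

Represent each trace as a vector plunging at its apparent dip toward its trend (east-north-up frame): v₁ = (0.000, 0.956, -0.292), v₂ = (0.749, 0.629, -0.208).
Cross product v₁ × v₂ gives the pole to the plane: n ∝ (0.015, 0.219, 0.717).
tan δ = √(n_x²+n_y²)/n_z = 0.220/0.717, so δ = 17.0°.
Dip direction = atan2(0.015, 0.219) = 4° (azimuth of n's horizontal projection).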